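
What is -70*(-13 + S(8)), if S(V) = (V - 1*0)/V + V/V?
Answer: 770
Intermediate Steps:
S(V) = 2 (S(V) = (V + 0)/V + 1 = V/V + 1 = 1 + 1 = 2)
-70*(-13 + S(8)) = -70*(-13 + 2) = -70*(-11) = 770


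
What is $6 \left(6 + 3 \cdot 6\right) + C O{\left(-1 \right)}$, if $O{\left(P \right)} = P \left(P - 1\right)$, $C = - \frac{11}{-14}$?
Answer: $\frac{1019}{7} \approx 145.57$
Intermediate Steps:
$C = \frac{11}{14}$ ($C = \left(-11\right) \left(- \frac{1}{14}\right) = \frac{11}{14} \approx 0.78571$)
$O{\left(P \right)} = P \left(-1 + P\right)$
$6 \left(6 + 3 \cdot 6\right) + C O{\left(-1 \right)} = 6 \left(6 + 3 \cdot 6\right) + \frac{11 \left(- (-1 - 1)\right)}{14} = 6 \left(6 + 18\right) + \frac{11 \left(\left(-1\right) \left(-2\right)\right)}{14} = 6 \cdot 24 + \frac{11}{14} \cdot 2 = 144 + \frac{11}{7} = \frac{1019}{7}$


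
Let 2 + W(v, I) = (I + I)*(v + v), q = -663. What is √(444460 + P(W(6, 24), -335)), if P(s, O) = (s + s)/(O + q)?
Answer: 9*√1366304914/499 ≈ 666.68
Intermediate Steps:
W(v, I) = -2 + 4*I*v (W(v, I) = -2 + (I + I)*(v + v) = -2 + (2*I)*(2*v) = -2 + 4*I*v)
P(s, O) = 2*s/(-663 + O) (P(s, O) = (s + s)/(O - 663) = (2*s)/(-663 + O) = 2*s/(-663 + O))
√(444460 + P(W(6, 24), -335)) = √(444460 + 2*(-2 + 4*24*6)/(-663 - 335)) = √(444460 + 2*(-2 + 576)/(-998)) = √(444460 + 2*574*(-1/998)) = √(444460 - 574/499) = √(221784966/499) = 9*√1366304914/499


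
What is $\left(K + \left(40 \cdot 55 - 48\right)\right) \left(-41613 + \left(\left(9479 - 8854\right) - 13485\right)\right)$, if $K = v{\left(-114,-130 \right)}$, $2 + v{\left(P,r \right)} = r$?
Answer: $-110035460$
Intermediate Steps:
$v{\left(P,r \right)} = -2 + r$
$K = -132$ ($K = -2 - 130 = -132$)
$\left(K + \left(40 \cdot 55 - 48\right)\right) \left(-41613 + \left(\left(9479 - 8854\right) - 13485\right)\right) = \left(-132 + \left(40 \cdot 55 - 48\right)\right) \left(-41613 + \left(\left(9479 - 8854\right) - 13485\right)\right) = \left(-132 + \left(2200 - 48\right)\right) \left(-41613 + \left(625 - 13485\right)\right) = \left(-132 + 2152\right) \left(-41613 - 12860\right) = 2020 \left(-54473\right) = -110035460$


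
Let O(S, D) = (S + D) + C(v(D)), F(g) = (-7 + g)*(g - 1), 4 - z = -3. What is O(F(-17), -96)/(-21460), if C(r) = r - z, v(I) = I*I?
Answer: -1909/4292 ≈ -0.44478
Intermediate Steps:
z = 7 (z = 4 - 1*(-3) = 4 + 3 = 7)
v(I) = I²
C(r) = -7 + r (C(r) = r - 1*7 = r - 7 = -7 + r)
F(g) = (-1 + g)*(-7 + g) (F(g) = (-7 + g)*(-1 + g) = (-1 + g)*(-7 + g))
O(S, D) = -7 + D + S + D² (O(S, D) = (S + D) + (-7 + D²) = (D + S) + (-7 + D²) = -7 + D + S + D²)
O(F(-17), -96)/(-21460) = (-7 - 96 + (7 + (-17)² - 8*(-17)) + (-96)²)/(-21460) = (-7 - 96 + (7 + 289 + 136) + 9216)*(-1/21460) = (-7 - 96 + 432 + 9216)*(-1/21460) = 9545*(-1/21460) = -1909/4292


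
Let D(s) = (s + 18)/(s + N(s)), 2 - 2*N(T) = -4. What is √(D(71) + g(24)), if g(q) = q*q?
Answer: 11*√26122/74 ≈ 24.025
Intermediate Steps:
N(T) = 3 (N(T) = 1 - ½*(-4) = 1 + 2 = 3)
D(s) = (18 + s)/(3 + s) (D(s) = (s + 18)/(s + 3) = (18 + s)/(3 + s))
g(q) = q²
√(D(71) + g(24)) = √((18 + 71)/(3 + 71) + 24²) = √(89/74 + 576) = √(42713/74) = 11*√26122/74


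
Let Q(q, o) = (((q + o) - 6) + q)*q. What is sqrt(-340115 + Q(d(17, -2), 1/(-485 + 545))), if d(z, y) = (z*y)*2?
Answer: I*sqrt(74353530)/15 ≈ 574.86*I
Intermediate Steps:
d(z, y) = 2*y*z (d(z, y) = (y*z)*2 = 2*y*z)
Q(q, o) = q*(-6 + o + 2*q) (Q(q, o) = (((o + q) - 6) + q)*q = ((-6 + o + q) + q)*q = (-6 + o + 2*q)*q = q*(-6 + o + 2*q))
sqrt(-340115 + Q(d(17, -2), 1/(-485 + 545))) = sqrt(-340115 + (2*(-2)*17)*(-6 + 1/(-485 + 545) + 2*(2*(-2)*17))) = sqrt(-340115 - 68*(-6 + 1/60 + 2*(-68))) = sqrt(-340115 - 68*(-6 + 1/60 - 136)) = sqrt(-340115 - 68*(-8519/60)) = sqrt(-340115 + 144823/15) = sqrt(-4956902/15) = I*sqrt(74353530)/15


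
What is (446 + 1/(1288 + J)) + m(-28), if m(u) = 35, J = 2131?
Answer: 1644540/3419 ≈ 481.00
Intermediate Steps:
(446 + 1/(1288 + J)) + m(-28) = (446 + 1/(1288 + 2131)) + 35 = (446 + 1/3419) + 35 = 1524875/3419 + 35 = 1644540/3419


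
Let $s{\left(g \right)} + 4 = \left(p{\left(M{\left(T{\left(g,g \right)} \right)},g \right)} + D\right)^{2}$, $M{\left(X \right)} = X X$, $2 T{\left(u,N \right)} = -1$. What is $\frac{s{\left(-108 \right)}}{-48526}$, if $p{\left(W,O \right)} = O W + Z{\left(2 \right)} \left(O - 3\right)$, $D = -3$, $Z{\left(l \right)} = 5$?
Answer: $- \frac{342221}{48526} \approx -7.0523$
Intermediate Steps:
$T{\left(u,N \right)} = - \frac{1}{2}$ ($T{\left(u,N \right)} = \frac{1}{2} \left(-1\right) = - \frac{1}{2}$)
$M{\left(X \right)} = X^{2}$
$p{\left(W,O \right)} = -15 + 5 O + O W$ ($p{\left(W,O \right)} = O W + 5 \left(O - 3\right) = O W + 5 \left(-3 + O\right) = O W + \left(-15 + 5 O\right) = -15 + 5 O + O W$)
$s{\left(g \right)} = -4 + \left(-18 + \frac{21 g}{4}\right)^{2}$ ($s{\left(g \right)} = -4 + \left(\left(-15 + 5 g + g \left(- \frac{1}{2}\right)^{2}\right) - 3\right)^{2} = -4 + \left(\left(-15 + 5 g + g \frac{1}{4}\right) - 3\right)^{2} = -4 + \left(\left(-15 + 5 g + \frac{g}{4}\right) - 3\right)^{2} = -4 + \left(\left(-15 + \frac{21 g}{4}\right) - 3\right)^{2} = -4 + \left(-18 + \frac{21 g}{4}\right)^{2}$)
$\frac{s{\left(-108 \right)}}{-48526} = \frac{-4 + \frac{9 \left(-24 + 7 \left(-108\right)\right)^{2}}{16}}{-48526} = \left(-4 + \frac{9 \left(-24 - 756\right)^{2}}{16}\right) \left(- \frac{1}{48526}\right) = \left(-4 + \frac{9 \left(-780\right)^{2}}{16}\right) \left(- \frac{1}{48526}\right) = \left(-4 + \frac{9}{16} \cdot 608400\right) \left(- \frac{1}{48526}\right) = \left(-4 + 342225\right) \left(- \frac{1}{48526}\right) = 342221 \left(- \frac{1}{48526}\right) = - \frac{342221}{48526}$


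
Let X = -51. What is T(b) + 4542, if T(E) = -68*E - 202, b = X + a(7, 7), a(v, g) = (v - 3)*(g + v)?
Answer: 4000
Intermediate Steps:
a(v, g) = (-3 + v)*(g + v)
b = 5 (b = -51 + (7² - 3*7 - 3*7 + 7*7) = -51 + (49 - 21 - 21 + 49) = -51 + 56 = 5)
T(E) = -202 - 68*E
T(b) + 4542 = (-202 - 68*5) + 4542 = (-202 - 340) + 4542 = -542 + 4542 = 4000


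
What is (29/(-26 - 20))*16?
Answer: -232/23 ≈ -10.087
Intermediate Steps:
(29/(-26 - 20))*16 = (29/(-46))*16 = -1/46*29*16 = -29/46*16 = -232/23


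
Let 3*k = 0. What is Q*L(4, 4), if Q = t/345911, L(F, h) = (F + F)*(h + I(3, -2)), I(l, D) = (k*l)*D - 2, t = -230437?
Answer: -3686992/345911 ≈ -10.659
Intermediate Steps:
k = 0 (k = (⅓)*0 = 0)
I(l, D) = -2 (I(l, D) = (0*l)*D - 2 = 0*D - 2 = 0 - 2 = -2)
L(F, h) = 2*F*(-2 + h) (L(F, h) = (F + F)*(h - 2) = (2*F)*(-2 + h) = 2*F*(-2 + h))
Q = -230437/345911 ≈ -0.66617
Q*L(4, 4) = -460874*4*(-2 + 4)/345911 = -460874*4*2/345911 = -230437/345911*16 = -3686992/345911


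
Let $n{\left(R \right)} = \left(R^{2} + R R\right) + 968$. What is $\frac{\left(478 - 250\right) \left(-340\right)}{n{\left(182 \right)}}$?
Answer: $- \frac{4845}{4201} \approx -1.1533$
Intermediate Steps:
$n{\left(R \right)} = 968 + 2 R^{2}$ ($n{\left(R \right)} = \left(R^{2} + R^{2}\right) + 968 = 2 R^{2} + 968 = 968 + 2 R^{2}$)
$\frac{\left(478 - 250\right) \left(-340\right)}{n{\left(182 \right)}} = \frac{\left(478 - 250\right) \left(-340\right)}{968 + 2 \cdot 182^{2}} = \frac{228 \left(-340\right)}{968 + 2 \cdot 33124} = - \frac{77520}{968 + 66248} = - \frac{77520}{67216} = \left(-77520\right) \frac{1}{67216} = - \frac{4845}{4201}$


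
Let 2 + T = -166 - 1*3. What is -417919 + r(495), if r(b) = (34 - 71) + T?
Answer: -418127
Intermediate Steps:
T = -171 (T = -2 + (-166 - 1*3) = -2 + (-166 - 3) = -2 - 169 = -171)
r(b) = -208 (r(b) = (34 - 71) - 171 = -37 - 171 = -208)
-417919 + r(495) = -417919 - 208 = -418127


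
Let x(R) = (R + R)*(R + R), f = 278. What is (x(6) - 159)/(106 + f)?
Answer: -5/128 ≈ -0.039063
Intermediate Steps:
x(R) = 4*R² (x(R) = (2*R)*(2*R) = 4*R²)
(x(6) - 159)/(106 + f) = (4*6² - 159)/(106 + 278) = (4*36 - 159)/384 = (144 - 159)*(1/384) = -15*1/384 = -5/128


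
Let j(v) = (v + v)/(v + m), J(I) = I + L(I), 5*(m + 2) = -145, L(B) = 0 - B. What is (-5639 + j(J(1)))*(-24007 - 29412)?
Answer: 301229741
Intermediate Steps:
L(B) = -B
m = -31 (m = -2 + (⅕)*(-145) = -2 - 29 = -31)
J(I) = 0 (J(I) = I - I = 0)
j(v) = 2*v/(-31 + v) (j(v) = (v + v)/(v - 31) = (2*v)/(-31 + v) = 2*v/(-31 + v))
(-5639 + j(J(1)))*(-24007 - 29412) = (-5639 + 2*0/(-31 + 0))*(-24007 - 29412) = (-5639 + 2*0/(-31))*(-53419) = (-5639 + 2*0*(-1/31))*(-53419) = (-5639 + 0)*(-53419) = -5639*(-53419) = 301229741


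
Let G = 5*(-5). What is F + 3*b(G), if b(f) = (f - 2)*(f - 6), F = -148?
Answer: 2363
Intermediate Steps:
G = -25
b(f) = (-6 + f)*(-2 + f) (b(f) = (-2 + f)*(-6 + f) = (-6 + f)*(-2 + f))
F + 3*b(G) = -148 + 3*(12 + (-25)² - 8*(-25)) = -148 + 3*(12 + 625 + 200) = -148 + 3*837 = -148 + 2511 = 2363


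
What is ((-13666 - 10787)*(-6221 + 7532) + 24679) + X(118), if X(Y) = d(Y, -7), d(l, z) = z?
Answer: -32033211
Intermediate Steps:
X(Y) = -7
((-13666 - 10787)*(-6221 + 7532) + 24679) + X(118) = ((-13666 - 10787)*(-6221 + 7532) + 24679) - 7 = (-24453*1311 + 24679) - 7 = (-32057883 + 24679) - 7 = -32033204 - 7 = -32033211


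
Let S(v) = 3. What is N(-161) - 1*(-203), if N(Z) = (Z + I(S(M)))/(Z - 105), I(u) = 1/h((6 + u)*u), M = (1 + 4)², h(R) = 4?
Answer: 216635/1064 ≈ 203.60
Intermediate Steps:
M = 25 (M = 5² = 25)
I(u) = ¼ (I(u) = 1/4 = ¼)
N(Z) = (¼ + Z)/(-105 + Z) (N(Z) = (Z + ¼)/(Z - 105) = (¼ + Z)/(-105 + Z))
N(-161) - 1*(-203) = (¼ - 161)/(-105 - 161) - 1*(-203) = -643/4/(-266) + 203 = -1/266*(-643/4) + 203 = 643/1064 + 203 = 216635/1064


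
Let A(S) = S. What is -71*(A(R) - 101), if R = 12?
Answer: 6319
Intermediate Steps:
-71*(A(R) - 101) = -71*(12 - 101) = -71*(-89) = 6319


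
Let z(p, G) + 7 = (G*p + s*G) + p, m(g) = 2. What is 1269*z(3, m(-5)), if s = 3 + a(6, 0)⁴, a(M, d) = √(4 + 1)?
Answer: 73602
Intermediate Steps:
a(M, d) = √5
s = 28 (s = 3 + (√5)⁴ = 3 + 25 = 28)
z(p, G) = -7 + p + 28*G + G*p (z(p, G) = -7 + ((G*p + 28*G) + p) = -7 + ((28*G + G*p) + p) = -7 + (p + 28*G + G*p) = -7 + p + 28*G + G*p)
1269*z(3, m(-5)) = 1269*(-7 + 3 + 28*2 + 2*3) = 1269*(-7 + 3 + 56 + 6) = 1269*58 = 73602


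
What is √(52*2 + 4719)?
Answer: √4823 ≈ 69.448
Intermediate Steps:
√(52*2 + 4719) = √(104 + 4719) = √4823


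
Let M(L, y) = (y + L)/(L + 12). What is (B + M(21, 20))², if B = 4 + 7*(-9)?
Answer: 3632836/1089 ≈ 3335.9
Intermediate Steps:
B = -59 (B = 4 - 63 = -59)
M(L, y) = (L + y)/(12 + L)
(B + M(21, 20))² = (-59 + (21 + 20)/(12 + 21))² = (-59 + 41/33)² = (-1906/33)² = 3632836/1089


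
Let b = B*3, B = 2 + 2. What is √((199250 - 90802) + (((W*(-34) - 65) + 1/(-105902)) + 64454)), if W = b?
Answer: √1933831514998214/105902 ≈ 415.25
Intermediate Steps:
B = 4
b = 12 (b = 4*3 = 12)
W = 12
√((199250 - 90802) + (((W*(-34) - 65) + 1/(-105902)) + 64454)) = √((199250 - 90802) + (((12*(-34) - 65) + 1/(-105902)) + 64454)) = √(108448 + (((-408 - 65) - 1/105902) + 64454)) = √(108448 + ((-473 - 1/105902) + 64454)) = √(108448 + (-50091647/105902 + 64454)) = √(108448 + 6775715861/105902) = √(18260575957/105902) = √1933831514998214/105902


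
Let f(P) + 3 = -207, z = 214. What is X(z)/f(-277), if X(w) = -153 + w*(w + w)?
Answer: -91439/210 ≈ -435.42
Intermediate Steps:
f(P) = -210 (f(P) = -3 - 207 = -210)
X(w) = -153 + 2*w**2 (X(w) = -153 + w*(2*w) = -153 + 2*w**2)
X(z)/f(-277) = (-153 + 2*214**2)/(-210) = (-153 + 2*45796)*(-1/210) = (-153 + 91592)*(-1/210) = 91439*(-1/210) = -91439/210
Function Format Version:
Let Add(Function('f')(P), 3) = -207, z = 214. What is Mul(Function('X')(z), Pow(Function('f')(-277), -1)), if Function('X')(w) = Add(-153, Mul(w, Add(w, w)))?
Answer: Rational(-91439, 210) ≈ -435.42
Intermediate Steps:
Function('f')(P) = -210 (Function('f')(P) = Add(-3, -207) = -210)
Function('X')(w) = Add(-153, Mul(2, Pow(w, 2))) (Function('X')(w) = Add(-153, Mul(w, Mul(2, w))) = Add(-153, Mul(2, Pow(w, 2))))
Mul(Function('X')(z), Pow(Function('f')(-277), -1)) = Mul(Add(-153, Mul(2, Pow(214, 2))), Pow(-210, -1)) = Mul(Add(-153, Mul(2, 45796)), Rational(-1, 210)) = Mul(Add(-153, 91592), Rational(-1, 210)) = Mul(91439, Rational(-1, 210)) = Rational(-91439, 210)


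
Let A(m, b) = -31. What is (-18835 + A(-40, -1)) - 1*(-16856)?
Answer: -2010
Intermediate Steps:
(-18835 + A(-40, -1)) - 1*(-16856) = (-18835 - 31) - 1*(-16856) = -18866 + 16856 = -2010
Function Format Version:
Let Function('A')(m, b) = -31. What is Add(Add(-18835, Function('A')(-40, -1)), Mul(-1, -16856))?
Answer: -2010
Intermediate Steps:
Add(Add(-18835, Function('A')(-40, -1)), Mul(-1, -16856)) = Add(Add(-18835, -31), Mul(-1, -16856)) = Add(-18866, 16856) = -2010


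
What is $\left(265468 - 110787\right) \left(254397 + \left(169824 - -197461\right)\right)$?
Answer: $96162393442$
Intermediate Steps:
$\left(265468 - 110787\right) \left(254397 + \left(169824 - -197461\right)\right) = 154681 \left(254397 + \left(169824 + 197461\right)\right) = 154681 \left(254397 + 367285\right) = 154681 \cdot 621682 = 96162393442$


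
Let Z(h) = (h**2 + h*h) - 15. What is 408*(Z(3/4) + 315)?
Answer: 122859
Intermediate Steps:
Z(h) = -15 + 2*h**2 (Z(h) = (h**2 + h**2) - 15 = 2*h**2 - 15 = -15 + 2*h**2)
408*(Z(3/4) + 315) = 408*((-15 + 2*(3/4)**2) + 315) = 408*((-15 + 2*(9/16)) + 315) = 408*((-15 + 9/8) + 315) = 408*(-111/8 + 315) = 408*(2409/8) = 122859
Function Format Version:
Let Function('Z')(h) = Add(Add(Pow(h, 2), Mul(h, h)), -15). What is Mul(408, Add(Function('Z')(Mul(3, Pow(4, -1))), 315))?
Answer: 122859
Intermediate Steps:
Function('Z')(h) = Add(-15, Mul(2, Pow(h, 2))) (Function('Z')(h) = Add(Add(Pow(h, 2), Pow(h, 2)), -15) = Add(Mul(2, Pow(h, 2)), -15) = Add(-15, Mul(2, Pow(h, 2))))
Mul(408, Add(Function('Z')(Mul(3, Pow(4, -1))), 315)) = Mul(408, Add(Add(-15, Mul(2, Pow(Mul(3, Pow(4, -1)), 2))), 315)) = Mul(408, Add(Add(-15, Mul(2, Pow(Mul(3, Rational(1, 4)), 2))), 315)) = Mul(408, Add(Add(-15, Mul(2, Pow(Rational(3, 4), 2))), 315)) = Mul(408, Add(Add(-15, Mul(2, Rational(9, 16))), 315)) = Mul(408, Add(Add(-15, Rational(9, 8)), 315)) = Mul(408, Add(Rational(-111, 8), 315)) = Mul(408, Rational(2409, 8)) = 122859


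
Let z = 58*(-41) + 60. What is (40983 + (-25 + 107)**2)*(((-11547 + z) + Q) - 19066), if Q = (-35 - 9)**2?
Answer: -1478678465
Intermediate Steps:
Q = 1936 (Q = (-44)**2 = 1936)
z = -2318 (z = -2378 + 60 = -2318)
(40983 + (-25 + 107)**2)*(((-11547 + z) + Q) - 19066) = (40983 + (-25 + 107)**2)*(((-11547 - 2318) + 1936) - 19066) = (40983 + 82**2)*((-13865 + 1936) - 19066) = (40983 + 6724)*(-11929 - 19066) = 47707*(-30995) = -1478678465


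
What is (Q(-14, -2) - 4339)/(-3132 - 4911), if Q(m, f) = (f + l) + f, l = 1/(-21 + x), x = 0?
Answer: 91204/168903 ≈ 0.53998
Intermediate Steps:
l = -1/21 (l = 1/(-21 + 0) = 1/(-21) = -1/21 ≈ -0.047619)
Q(m, f) = -1/21 + 2*f (Q(m, f) = (f - 1/21) + f = (-1/21 + f) + f = -1/21 + 2*f)
(Q(-14, -2) - 4339)/(-3132 - 4911) = ((-1/21 + 2*(-2)) - 4339)/(-3132 - 4911) = ((-1/21 - 4) - 4339)/(-8043) = (-85/21 - 4339)*(-1/8043) = -91204/21*(-1/8043) = 91204/168903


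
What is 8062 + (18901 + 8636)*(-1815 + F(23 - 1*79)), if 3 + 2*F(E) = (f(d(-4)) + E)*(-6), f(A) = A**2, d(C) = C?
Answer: -93416917/2 ≈ -4.6708e+7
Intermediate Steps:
F(E) = -99/2 - 3*E (F(E) = -3/2 + (((-4)**2 + E)*(-6))/2 = -3/2 + ((16 + E)*(-6))/2 = -3/2 + (-96 - 6*E)/2 = -3/2 + (-48 - 3*E) = -99/2 - 3*E)
8062 + (18901 + 8636)*(-1815 + F(23 - 1*79)) = 8062 + (18901 + 8636)*(-1815 + (-99/2 - 3*(23 - 1*79))) = 8062 + 27537*(-1815 + (-99/2 - 3*(23 - 79))) = 8062 + 27537*(-1815 + (-99/2 - 3*(-56))) = 8062 + 27537*(-1815 + (-99/2 + 168)) = 8062 + 27537*(-1815 + 237/2) = 8062 + 27537*(-3393/2) = 8062 - 93433041/2 = -93416917/2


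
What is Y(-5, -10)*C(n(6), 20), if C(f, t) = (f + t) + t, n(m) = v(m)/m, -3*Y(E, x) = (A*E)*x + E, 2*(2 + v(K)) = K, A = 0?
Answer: 1205/18 ≈ 66.944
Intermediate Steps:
v(K) = -2 + K/2
Y(E, x) = -E/3 (Y(E, x) = -((0*E)*x + E)/3 = -(0*x + E)/3 = -(0 + E)/3 = -E/3)
n(m) = (-2 + m/2)/m
C(f, t) = f + 2*t
Y(-5, -10)*C(n(6), 20) = (-1/3*(-5))*((1/2)*(-4 + 6)/6 + 2*20) = 5*((1/2)*(1/6)*2 + 40)/3 = 5*(1/6 + 40)/3 = (5/3)*(241/6) = 1205/18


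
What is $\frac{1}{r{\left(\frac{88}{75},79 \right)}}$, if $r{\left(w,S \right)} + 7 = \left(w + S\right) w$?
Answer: $\frac{5625}{489769} \approx 0.011485$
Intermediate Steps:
$r{\left(w,S \right)} = -7 + w \left(S + w\right)$ ($r{\left(w,S \right)} = -7 + \left(w + S\right) w = -7 + \left(S + w\right) w = -7 + w \left(S + w\right)$)
$\frac{1}{r{\left(\frac{88}{75},79 \right)}} = \frac{1}{-7 + \left(\frac{88}{75}\right)^{2} + 79 \cdot \frac{88}{75}} = \frac{1}{-7 + \frac{7744}{5625} + \frac{6952}{75}} = \frac{1}{\frac{489769}{5625}} = \frac{5625}{489769}$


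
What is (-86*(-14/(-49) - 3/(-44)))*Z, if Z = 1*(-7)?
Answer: 4687/22 ≈ 213.05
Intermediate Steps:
Z = -7
(-86*(-14/(-49) - 3/(-44)))*Z = -86*(-14/(-49) - 3/(-44))*(-7) = -86*(-14*(-1/49) - 3*(-1/44))*(-7) = -86*(2/7 + 3/44)*(-7) = -86*109/308*(-7) = -4687/154*(-7) = 4687/22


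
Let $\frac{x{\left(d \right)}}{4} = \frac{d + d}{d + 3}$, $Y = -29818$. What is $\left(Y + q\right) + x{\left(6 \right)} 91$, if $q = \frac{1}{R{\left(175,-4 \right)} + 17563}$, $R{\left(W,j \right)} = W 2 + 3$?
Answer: $- \frac{175174685}{5972} \approx -29333.0$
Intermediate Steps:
$R{\left(W,j \right)} = 3 + 2 W$ ($R{\left(W,j \right)} = 2 W + 3 = 3 + 2 W$)
$q = \frac{1}{17916}$ ($q = \frac{1}{\left(3 + 2 \cdot 175\right) + 17563} = \frac{1}{\left(3 + 350\right) + 17563} = \frac{1}{353 + 17563} = \frac{1}{17916} \approx 5.5816 \cdot 10^{-5}$)
$x{\left(d \right)} = \frac{8 d}{3 + d}$ ($x{\left(d \right)} = 4 \frac{d + d}{d + 3} = 4 \frac{2 d}{3 + d} = \frac{8 d}{3 + d}$)
$\left(Y + q\right) + x{\left(6 \right)} 91 = \left(-29818 + \frac{1}{17916}\right) + 8 \cdot 6 \frac{1}{3 + 6} \cdot 91 = - \frac{534219287}{17916} + 8 \cdot 6 \cdot \frac{1}{9} \cdot 91 = - \frac{534219287}{17916} + \frac{16}{3} \cdot 91 = - \frac{534219287}{17916} + \frac{1456}{3} = - \frac{175174685}{5972}$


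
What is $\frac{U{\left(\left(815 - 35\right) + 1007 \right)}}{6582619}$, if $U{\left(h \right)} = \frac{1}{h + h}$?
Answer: $\frac{1}{23526280306} \approx 4.2506 \cdot 10^{-11}$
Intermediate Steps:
$U{\left(h \right)} = \frac{1}{2 h}$
$\frac{U{\left(\left(815 - 35\right) + 1007 \right)}}{6582619} = \frac{\frac{1}{2} \frac{1}{\left(815 - 35\right) + 1007}}{6582619} = \frac{1}{2 \left(\left(815 + \left(-459 + 424\right)\right) + 1007\right)} \frac{1}{6582619} = \frac{1}{2 \left(\left(815 - 35\right) + 1007\right)} \frac{1}{6582619} = \frac{1}{2 \left(780 + 1007\right)} \frac{1}{6582619} = \frac{1}{2 \cdot 1787} \cdot \frac{1}{6582619} = \frac{1}{2} \cdot \frac{1}{1787} \cdot \frac{1}{6582619} = \frac{1}{3574} \cdot \frac{1}{6582619} = \frac{1}{23526280306}$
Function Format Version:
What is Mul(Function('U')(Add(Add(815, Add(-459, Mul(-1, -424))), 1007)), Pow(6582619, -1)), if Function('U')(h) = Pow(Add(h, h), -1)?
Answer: Rational(1, 23526280306) ≈ 4.2506e-11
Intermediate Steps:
Function('U')(h) = Mul(Rational(1, 2), Pow(h, -1)) (Function('U')(h) = Pow(Mul(2, h), -1) = Mul(Rational(1, 2), Pow(h, -1)))
Mul(Function('U')(Add(Add(815, Add(-459, Mul(-1, -424))), 1007)), Pow(6582619, -1)) = Mul(Mul(Rational(1, 2), Pow(Add(Add(815, Add(-459, Mul(-1, -424))), 1007), -1)), Pow(6582619, -1)) = Mul(Mul(Rational(1, 2), Pow(Add(Add(815, Add(-459, 424)), 1007), -1)), Rational(1, 6582619)) = Mul(Mul(Rational(1, 2), Pow(Add(Add(815, -35), 1007), -1)), Rational(1, 6582619)) = Mul(Mul(Rational(1, 2), Pow(Add(780, 1007), -1)), Rational(1, 6582619)) = Mul(Mul(Rational(1, 2), Pow(1787, -1)), Rational(1, 6582619)) = Mul(Mul(Rational(1, 2), Rational(1, 1787)), Rational(1, 6582619)) = Mul(Rational(1, 3574), Rational(1, 6582619)) = Rational(1, 23526280306)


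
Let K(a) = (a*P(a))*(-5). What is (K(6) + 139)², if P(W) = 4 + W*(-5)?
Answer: 844561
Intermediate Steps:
P(W) = 4 - 5*W
K(a) = -5*a*(4 - 5*a) (K(a) = (a*(4 - 5*a))*(-5) = -5*a*(4 - 5*a))
(K(6) + 139)² = (5*6*(-4 + 5*6) + 139)² = (5*6*(-4 + 30) + 139)² = (5*6*26 + 139)² = (780 + 139)² = 919² = 844561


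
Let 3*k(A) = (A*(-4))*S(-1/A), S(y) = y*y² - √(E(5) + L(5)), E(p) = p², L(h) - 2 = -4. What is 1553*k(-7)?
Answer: 6212/147 - 43484*√23/3 ≈ -69472.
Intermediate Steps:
L(h) = -2 (L(h) = 2 - 4 = -2)
S(y) = y³ - √23 (S(y) = y*y² - √(5² - 2) = y³ - √(25 - 2) = y³ - √23)
k(A) = -4*A*(-√23 - 1/A³)/3 (k(A) = ((A*(-4))*((-1/A)³ - √23))/3 = ((-4*A)*(-1/A³ - √23))/3 = ((-4*A)*(-√23 - 1/A³))/3 = (-4*A*(-√23 - 1/A³))/3 = -4*A*(-√23 - 1/A³)/3)
1553*k(-7) = 1553*((4/3)*(1 + √23*(-7)³)/(-7)²) = 1553*((4/3)*(1/49)*(1 + √23*(-343))) = 1553*((4/3)*(1/49)*(1 - 343*√23)) = 1553*(4/147 - 28*√23/3) = 6212/147 - 43484*√23/3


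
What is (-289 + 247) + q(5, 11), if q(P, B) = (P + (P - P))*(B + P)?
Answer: 38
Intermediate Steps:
q(P, B) = P*(B + P) (q(P, B) = (P + 0)*(B + P) = P*(B + P))
(-289 + 247) + q(5, 11) = (-289 + 247) + 5*(11 + 5) = -42 + 5*16 = -42 + 80 = 38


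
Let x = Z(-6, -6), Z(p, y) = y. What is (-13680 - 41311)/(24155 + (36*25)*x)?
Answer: -54991/18755 ≈ -2.9321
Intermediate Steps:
x = -6
(-13680 - 41311)/(24155 + (36*25)*x) = (-13680 - 41311)/(24155 + (36*25)*(-6)) = -54991/(24155 + 900*(-6)) = -54991/(24155 - 5400) = -54991/18755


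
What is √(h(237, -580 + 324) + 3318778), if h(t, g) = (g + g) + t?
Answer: √3318503 ≈ 1821.7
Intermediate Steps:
h(t, g) = t + 2*g (h(t, g) = 2*g + t = t + 2*g)
√(h(237, -580 + 324) + 3318778) = √((237 + 2*(-580 + 324)) + 3318778) = √((237 + 2*(-256)) + 3318778) = √((237 - 512) + 3318778) = √(-275 + 3318778) = √3318503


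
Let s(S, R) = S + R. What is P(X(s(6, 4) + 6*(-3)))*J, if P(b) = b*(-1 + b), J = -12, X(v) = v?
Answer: -864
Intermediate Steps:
s(S, R) = R + S
P(X(s(6, 4) + 6*(-3)))*J = (((4 + 6) + 6*(-3))*(-1 + ((4 + 6) + 6*(-3))))*(-12) = ((10 - 18)*(-1 + (10 - 18)))*(-12) = -8*(-1 - 8)*(-12) = -8*(-9)*(-12) = 72*(-12) = -864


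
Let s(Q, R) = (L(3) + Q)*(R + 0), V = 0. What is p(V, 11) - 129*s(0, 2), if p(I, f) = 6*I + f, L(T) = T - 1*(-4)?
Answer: -1795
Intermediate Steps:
L(T) = 4 + T (L(T) = T + 4 = 4 + T)
p(I, f) = f + 6*I
s(Q, R) = R*(7 + Q) (s(Q, R) = ((4 + 3) + Q)*(R + 0) = (7 + Q)*R = R*(7 + Q))
p(V, 11) - 129*s(0, 2) = (11 + 6*0) - 258*(7 + 0) = (11 + 0) - 258*7 = 11 - 129*14 = 11 - 1806 = -1795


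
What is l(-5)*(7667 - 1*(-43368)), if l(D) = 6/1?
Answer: 306210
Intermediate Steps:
l(D) = 6 (l(D) = 6*1 = 6)
l(-5)*(7667 - 1*(-43368)) = 6*(7667 - 1*(-43368)) = 6*(7667 + 43368) = 6*51035 = 306210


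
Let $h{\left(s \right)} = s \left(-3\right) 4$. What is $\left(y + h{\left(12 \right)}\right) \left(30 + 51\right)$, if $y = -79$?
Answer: $-18063$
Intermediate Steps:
$h{\left(s \right)} = - 12 s$ ($h{\left(s \right)} = - 3 s 4 = - 12 s$)
$\left(y + h{\left(12 \right)}\right) \left(30 + 51\right) = \left(-79 - 144\right) \left(30 + 51\right) = \left(-79 - 144\right) 81 = \left(-223\right) 81 = -18063$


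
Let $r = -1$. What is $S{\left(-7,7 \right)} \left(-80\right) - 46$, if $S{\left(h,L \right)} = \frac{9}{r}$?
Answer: $674$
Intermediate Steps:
$S{\left(h,L \right)} = -9$ ($S{\left(h,L \right)} = \frac{9}{-1} = 9 \left(-1\right) = -9$)
$S{\left(-7,7 \right)} \left(-80\right) - 46 = \left(-9\right) \left(-80\right) - 46 = 720 - 46 = 674$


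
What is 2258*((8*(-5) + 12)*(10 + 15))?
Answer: -1580600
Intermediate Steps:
2258*((8*(-5) + 12)*(10 + 15)) = 2258*((-40 + 12)*25) = 2258*(-28*25) = 2258*(-700) = -1580600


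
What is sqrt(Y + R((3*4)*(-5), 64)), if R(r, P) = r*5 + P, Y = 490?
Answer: sqrt(254) ≈ 15.937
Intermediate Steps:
R(r, P) = P + 5*r (R(r, P) = 5*r + P = P + 5*r)
sqrt(Y + R((3*4)*(-5), 64)) = sqrt(490 + (64 + 5*((3*4)*(-5)))) = sqrt(490 + (64 + 5*(12*(-5)))) = sqrt(490 + (64 + 5*(-60))) = sqrt(490 + (64 - 300)) = sqrt(490 - 236) = sqrt(254)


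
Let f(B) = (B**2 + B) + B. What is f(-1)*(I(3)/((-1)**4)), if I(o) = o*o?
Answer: -9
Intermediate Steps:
I(o) = o**2
f(B) = B**2 + 2*B (f(B) = (B + B**2) + B = B**2 + 2*B)
f(-1)*(I(3)/((-1)**4)) = (-(2 - 1))*(3**2/((-1)**4)) = (-1*1)*(9/1) = -9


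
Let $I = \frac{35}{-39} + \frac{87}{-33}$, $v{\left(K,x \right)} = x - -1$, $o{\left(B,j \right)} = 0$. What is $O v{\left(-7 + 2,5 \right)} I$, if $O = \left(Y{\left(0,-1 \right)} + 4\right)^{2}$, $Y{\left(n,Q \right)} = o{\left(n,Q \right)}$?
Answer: $- \frac{48512}{143} \approx -339.24$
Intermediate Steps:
$Y{\left(n,Q \right)} = 0$
$v{\left(K,x \right)} = 1 + x$ ($v{\left(K,x \right)} = x + 1 = 1 + x$)
$O = 16$ ($O = \left(0 + 4\right)^{2} = 4^{2} = 16$)
$I = - \frac{1516}{429}$ ($I = 35 \left(- \frac{1}{39}\right) + 87 \left(- \frac{1}{33}\right) = - \frac{35}{39} - \frac{29}{11} = - \frac{1516}{429} \approx -3.5338$)
$O v{\left(-7 + 2,5 \right)} I = 16 \left(1 + 5\right) \left(- \frac{1516}{429}\right) = 16 \cdot 6 \left(- \frac{1516}{429}\right) = 96 \left(- \frac{1516}{429}\right) = - \frac{48512}{143}$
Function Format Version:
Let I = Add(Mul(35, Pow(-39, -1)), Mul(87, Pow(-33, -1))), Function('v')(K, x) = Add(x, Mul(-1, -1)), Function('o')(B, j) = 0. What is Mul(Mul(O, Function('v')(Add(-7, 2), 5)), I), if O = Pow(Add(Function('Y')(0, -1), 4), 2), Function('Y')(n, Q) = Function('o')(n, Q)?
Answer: Rational(-48512, 143) ≈ -339.24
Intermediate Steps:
Function('Y')(n, Q) = 0
Function('v')(K, x) = Add(1, x) (Function('v')(K, x) = Add(x, 1) = Add(1, x))
O = 16 (O = Pow(Add(0, 4), 2) = Pow(4, 2) = 16)
I = Rational(-1516, 429) (I = Add(Mul(35, Rational(-1, 39)), Mul(87, Rational(-1, 33))) = Add(Rational(-35, 39), Rational(-29, 11)) = Rational(-1516, 429) ≈ -3.5338)
Mul(Mul(O, Function('v')(Add(-7, 2), 5)), I) = Mul(Mul(16, Add(1, 5)), Rational(-1516, 429)) = Mul(Mul(16, 6), Rational(-1516, 429)) = Mul(96, Rational(-1516, 429)) = Rational(-48512, 143)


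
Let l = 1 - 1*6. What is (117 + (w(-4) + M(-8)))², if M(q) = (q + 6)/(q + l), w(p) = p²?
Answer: 2996361/169 ≈ 17730.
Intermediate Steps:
l = -5 (l = 1 - 6 = -5)
M(q) = (6 + q)/(-5 + q) (M(q) = (q + 6)/(q - 5) = (6 + q)/(-5 + q))
(117 + (w(-4) + M(-8)))² = (117 + ((-4)² + (6 - 8)/(-5 - 8)))² = (117 + (16 - 2/(-13)))² = (117 + (16 - 1/13*(-2)))² = (117 + (16 + 2/13))² = (117 + 210/13)² = (1731/13)² = 2996361/169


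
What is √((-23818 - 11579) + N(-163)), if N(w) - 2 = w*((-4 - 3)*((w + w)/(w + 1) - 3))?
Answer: 5*I*√118331/9 ≈ 191.11*I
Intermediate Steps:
N(w) = 2 + w*(21 - 14*w/(1 + w)) (N(w) = 2 + w*((-4 - 3)*((w + w)/(w + 1) - 3)) = 2 + w*(-7*((2*w)/(1 + w) - 3)) = 2 + w*(-7*(2*w/(1 + w) - 3)) = 2 + w*(-7*(-3 + 2*w/(1 + w))) = 2 + w*(21 - 14*w/(1 + w)))
√((-23818 - 11579) + N(-163)) = √((-23818 - 11579) + (2 + 7*(-163)² + 23*(-163))/(1 - 163)) = √(-35397 + (2 + 7*26569 - 3749)/(-162)) = √(-35397 - (2 + 185983 - 3749)/162) = √(-35397 - 1/162*182236) = √(-35397 - 91118/81) = √(-2958275/81) = 5*I*√118331/9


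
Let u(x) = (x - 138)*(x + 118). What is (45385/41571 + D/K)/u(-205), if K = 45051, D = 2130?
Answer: 711061955/18628892008587 ≈ 3.8170e-5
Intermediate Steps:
u(x) = (-138 + x)*(118 + x)
(45385/41571 + D/K)/u(-205) = (45385/41571 + 2130/45051)/(-16284 + (-205)² - 20*(-205)) = (45385*(1/41571) + 2130*(1/45051))/(-16284 + 42025 + 4100) = (45385/41571 + 710/15017)/29841 = (711061955/624271707)*(1/29841) = 711061955/18628892008587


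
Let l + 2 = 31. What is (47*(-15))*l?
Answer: -20445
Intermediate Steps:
l = 29 (l = -2 + 31 = 29)
(47*(-15))*l = (47*(-15))*29 = -705*29 = -20445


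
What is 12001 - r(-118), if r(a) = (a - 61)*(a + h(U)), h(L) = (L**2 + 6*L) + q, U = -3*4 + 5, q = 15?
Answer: -5183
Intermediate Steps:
U = -7 (U = -12 + 5 = -7)
h(L) = 15 + L**2 + 6*L (h(L) = (L**2 + 6*L) + 15 = 15 + L**2 + 6*L)
r(a) = (-61 + a)*(22 + a) (r(a) = (a - 61)*(a + (15 + (-7)**2 + 6*(-7))) = (-61 + a)*(a + (15 + 49 - 42)) = (-61 + a)*(a + 22) = (-61 + a)*(22 + a))
12001 - r(-118) = 12001 - (-1342 + (-118)**2 - 39*(-118)) = 12001 - (-1342 + 13924 + 4602) = 12001 - 1*17184 = 12001 - 17184 = -5183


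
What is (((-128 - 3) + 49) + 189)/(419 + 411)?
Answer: 107/830 ≈ 0.12892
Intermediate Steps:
(((-128 - 3) + 49) + 189)/(419 + 411) = ((-131 + 49) + 189)/830 = (-82 + 189)*(1/830) = 107*(1/830) = 107/830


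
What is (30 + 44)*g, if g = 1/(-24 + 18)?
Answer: -37/3 ≈ -12.333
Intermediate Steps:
g = -⅙ (g = 1/(-6) = -⅙ ≈ -0.16667)
(30 + 44)*g = (30 + 44)*(-⅙) = 74*(-⅙) = -37/3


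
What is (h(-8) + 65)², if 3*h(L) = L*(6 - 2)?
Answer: 26569/9 ≈ 2952.1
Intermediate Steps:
h(L) = 4*L/3 (h(L) = (L*(6 - 2))/3 = (L*4)/3 = (4*L)/3 = 4*L/3)
(h(-8) + 65)² = ((4/3)*(-8) + 65)² = (-32/3 + 65)² = (163/3)² = 26569/9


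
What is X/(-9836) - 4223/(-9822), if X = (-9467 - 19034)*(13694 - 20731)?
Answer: -984936939493/48304596 ≈ -20390.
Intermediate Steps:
X = 200561537 (X = -28501*(-7037) = 200561537)
X/(-9836) - 4223/(-9822) = 200561537/(-9836) - 4223/(-9822) = 200561537*(-1/9836) - 4223*(-1/9822) = -200561537/9836 + 4223/9822 = -984936939493/48304596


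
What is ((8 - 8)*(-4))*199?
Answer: 0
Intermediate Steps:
((8 - 8)*(-4))*199 = (0*(-4))*199 = 0*199 = 0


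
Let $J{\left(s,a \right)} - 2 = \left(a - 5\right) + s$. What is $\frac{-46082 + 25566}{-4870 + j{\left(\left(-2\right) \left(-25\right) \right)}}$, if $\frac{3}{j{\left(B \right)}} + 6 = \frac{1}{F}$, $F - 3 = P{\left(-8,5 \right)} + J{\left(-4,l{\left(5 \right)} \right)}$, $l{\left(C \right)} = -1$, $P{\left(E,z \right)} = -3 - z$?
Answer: $\frac{1620764}{384769} \approx 4.2123$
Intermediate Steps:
$J{\left(s,a \right)} = -3 + a + s$ ($J{\left(s,a \right)} = 2 + \left(\left(a - 5\right) + s\right) = 2 + \left(\left(-5 + a\right) + s\right) = 2 + \left(-5 + a + s\right) = -3 + a + s$)
$F = -13$ ($F = 3 - 16 = -13$)
$j{\left(B \right)} = - \frac{39}{79}$ ($j{\left(B \right)} = \frac{3}{-6 + \frac{1}{-13}} = \frac{3}{-6 - \frac{1}{13}} = \frac{3}{- \frac{79}{13}} = 3 \left(- \frac{13}{79}\right) = - \frac{39}{79}$)
$\frac{-46082 + 25566}{-4870 + j{\left(\left(-2\right) \left(-25\right) \right)}} = \frac{-46082 + 25566}{-4870 - \frac{39}{79}} = - \frac{20516}{- \frac{384769}{79}} = \left(-20516\right) \left(- \frac{79}{384769}\right) = \frac{1620764}{384769}$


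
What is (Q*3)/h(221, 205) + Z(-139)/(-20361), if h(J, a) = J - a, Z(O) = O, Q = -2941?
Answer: -179642879/325776 ≈ -551.43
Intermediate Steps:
(Q*3)/h(221, 205) + Z(-139)/(-20361) = (-2941*3)/(221 - 1*205) - 139/(-20361) = -8823/(221 - 205) - 139*(-1/20361) = -8823/16 + 139/20361 = -179642879/325776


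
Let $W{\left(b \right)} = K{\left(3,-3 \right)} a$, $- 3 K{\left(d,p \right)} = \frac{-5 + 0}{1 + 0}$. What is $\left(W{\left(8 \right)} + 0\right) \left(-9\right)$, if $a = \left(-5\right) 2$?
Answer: $150$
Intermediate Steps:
$K{\left(d,p \right)} = \frac{5}{3}$ ($K{\left(d,p \right)} = - \frac{\left(-5 + 0\right) \frac{1}{1 + 0}}{3} = - \frac{\left(-5\right) 1^{-1}}{3} = - \frac{\left(-5\right) 1}{3} = \left(- \frac{1}{3}\right) \left(-5\right) = \frac{5}{3}$)
$a = -10$
$W{\left(b \right)} = - \frac{50}{3}$ ($W{\left(b \right)} = \frac{5}{3} \left(-10\right) = - \frac{50}{3}$)
$\left(W{\left(8 \right)} + 0\right) \left(-9\right) = \left(- \frac{50}{3} + 0\right) \left(-9\right) = \left(- \frac{50}{3}\right) \left(-9\right) = 150$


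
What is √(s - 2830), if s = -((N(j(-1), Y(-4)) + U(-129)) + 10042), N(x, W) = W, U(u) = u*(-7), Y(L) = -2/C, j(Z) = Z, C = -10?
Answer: 2*I*√86095/5 ≈ 117.37*I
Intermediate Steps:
Y(L) = ⅕ (Y(L) = -2/(-10) = -2*(-⅒) = ⅕)
U(u) = -7*u
s = -54726/5 (s = -((⅕ - 7*(-129)) + 10042) = -((⅕ + 903) + 10042) = -(4516/5 + 10042) = -1*54726/5 = -54726/5 ≈ -10945.)
√(s - 2830) = √(-54726/5 - 2830) = √(-68876/5) = 2*I*√86095/5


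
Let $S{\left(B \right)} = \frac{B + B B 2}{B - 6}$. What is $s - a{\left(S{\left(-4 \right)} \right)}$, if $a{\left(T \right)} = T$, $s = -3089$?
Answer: $- \frac{15431}{5} \approx -3086.2$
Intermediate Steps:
$S{\left(B \right)} = \frac{B + 2 B^{2}}{-6 + B}$ ($S{\left(B \right)} = \frac{B + B^{2} \cdot 2}{-6 + B} = \frac{B + 2 B^{2}}{-6 + B}$)
$s - a{\left(S{\left(-4 \right)} \right)} = -3089 - - \frac{4 \left(1 + 2 \left(-4\right)\right)}{-6 - 4} = -3089 - - \frac{4 \left(1 - 8\right)}{-10} = -3089 - \left(-4\right) \left(- \frac{1}{10}\right) \left(-7\right) = -3089 - - \frac{14}{5} = -3089 + \frac{14}{5} = - \frac{15431}{5}$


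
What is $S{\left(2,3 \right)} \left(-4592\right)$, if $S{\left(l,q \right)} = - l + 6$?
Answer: $-18368$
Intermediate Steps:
$S{\left(l,q \right)} = 6 - l$
$S{\left(2,3 \right)} \left(-4592\right) = \left(6 - 2\right) \left(-4592\right) = 4 \left(-4592\right) = -18368$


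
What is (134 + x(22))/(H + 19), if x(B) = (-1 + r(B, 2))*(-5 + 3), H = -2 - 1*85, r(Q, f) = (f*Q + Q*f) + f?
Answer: 11/17 ≈ 0.64706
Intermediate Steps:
r(Q, f) = f + 2*Q*f (r(Q, f) = (Q*f + Q*f) + f = 2*Q*f + f = f + 2*Q*f)
H = -87 (H = -2 - 85 = -87)
x(B) = -2 - 8*B (x(B) = (-1 + 2*(1 + 2*B))*(-5 + 3) = (-1 + (2 + 4*B))*(-2) = (1 + 4*B)*(-2) = -2 - 8*B)
(134 + x(22))/(H + 19) = (134 + (-2 - 8*22))/(-87 + 19) = (134 + (-2 - 176))/(-68) = (134 - 178)*(-1/68) = -44*(-1/68) = 11/17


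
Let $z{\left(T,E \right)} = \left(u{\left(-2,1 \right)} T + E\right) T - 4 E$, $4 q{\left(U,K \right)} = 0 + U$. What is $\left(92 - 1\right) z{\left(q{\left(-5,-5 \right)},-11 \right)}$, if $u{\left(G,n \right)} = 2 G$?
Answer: $\frac{9373}{2} \approx 4686.5$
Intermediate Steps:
$q{\left(U,K \right)} = \frac{U}{4}$ ($q{\left(U,K \right)} = \frac{0 + U}{4} = \frac{U}{4}$)
$z{\left(T,E \right)} = - 4 E + T \left(E - 4 T\right)$ ($z{\left(T,E \right)} = \left(2 \left(-2\right) T + E\right) T - 4 E = \left(- 4 T + E\right) T - 4 E = \left(E - 4 T\right) T - 4 E = T \left(E - 4 T\right) - 4 E = - 4 E + T \left(E - 4 T\right)$)
$\left(92 - 1\right) z{\left(q{\left(-5,-5 \right)},-11 \right)} = \left(92 - 1\right) \left(\left(-4\right) \left(-11\right) - 4 \left(\frac{1}{4} \left(-5\right)\right)^{2} - 11 \cdot \frac{1}{4} \left(-5\right)\right) = 91 \left(44 - 4 \left(- \frac{5}{4}\right)^{2} - - \frac{55}{4}\right) = 91 \left(44 - \frac{25}{4} + \frac{55}{4}\right) = 91 \cdot \frac{103}{2} = \frac{9373}{2}$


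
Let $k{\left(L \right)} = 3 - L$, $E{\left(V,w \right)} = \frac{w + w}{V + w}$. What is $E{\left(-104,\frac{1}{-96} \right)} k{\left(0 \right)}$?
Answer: $\frac{6}{9985} \approx 0.0006009$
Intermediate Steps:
$E{\left(V,w \right)} = \frac{2 w}{V + w}$
$E{\left(-104,\frac{1}{-96} \right)} k{\left(0 \right)} = \frac{2}{\left(-96\right) \left(-104 + \frac{1}{-96}\right)} \left(3 - 0\right) = 2 \left(- \frac{1}{96}\right) \frac{1}{-104 - \frac{1}{96}} \left(3 + 0\right) = 2 \left(- \frac{1}{96}\right) \frac{1}{- \frac{9985}{96}} \cdot 3 = 2 \left(- \frac{1}{96}\right) \left(- \frac{96}{9985}\right) 3 = \frac{2}{9985} \cdot 3 = \frac{6}{9985}$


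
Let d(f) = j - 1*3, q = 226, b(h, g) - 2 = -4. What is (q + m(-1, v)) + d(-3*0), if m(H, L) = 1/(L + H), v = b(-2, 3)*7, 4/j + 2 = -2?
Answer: 3329/15 ≈ 221.93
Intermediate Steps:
j = -1 (j = 4/(-2 - 2) = 4/(-4) = 4*(-¼) = -1)
b(h, g) = -2 (b(h, g) = 2 - 4 = -2)
v = -14 (v = -2*7 = -14)
m(H, L) = 1/(H + L)
d(f) = -4 (d(f) = -1 - 1*3 = -1 - 3 = -4)
(q + m(-1, v)) + d(-3*0) = (226 + 1/(-1 - 14)) - 4 = (226 + 1/(-15)) - 4 = (226 - 1/15) - 4 = 3389/15 - 4 = 3329/15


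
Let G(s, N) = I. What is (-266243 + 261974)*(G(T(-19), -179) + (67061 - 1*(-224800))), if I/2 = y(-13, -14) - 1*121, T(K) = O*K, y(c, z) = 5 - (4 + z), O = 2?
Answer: -1245049581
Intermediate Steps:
y(c, z) = 1 - z (y(c, z) = 5 + (-4 - z) = 1 - z)
T(K) = 2*K
I = -212 (I = 2*((1 - 1*(-14)) - 1*121) = 2*((1 + 14) - 121) = 2*(15 - 121) = 2*(-106) = -212)
G(s, N) = -212
(-266243 + 261974)*(G(T(-19), -179) + (67061 - 1*(-224800))) = (-266243 + 261974)*(-212 + (67061 - 1*(-224800))) = -4269*(-212 + (67061 + 224800)) = -4269*(-212 + 291861) = -4269*291649 = -1245049581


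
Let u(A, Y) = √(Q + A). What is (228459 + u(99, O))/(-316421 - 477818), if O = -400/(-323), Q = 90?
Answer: -228459/794239 - 3*√21/794239 ≈ -0.28766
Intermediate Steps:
O = 400/323 (O = -400*(-1/323) = 400/323 ≈ 1.2384)
u(A, Y) = √(90 + A)
(228459 + u(99, O))/(-316421 - 477818) = (228459 + √(90 + 99))/(-316421 - 477818) = (228459 + √189)/(-794239) = (228459 + 3*√21)*(-1/794239) = -228459/794239 - 3*√21/794239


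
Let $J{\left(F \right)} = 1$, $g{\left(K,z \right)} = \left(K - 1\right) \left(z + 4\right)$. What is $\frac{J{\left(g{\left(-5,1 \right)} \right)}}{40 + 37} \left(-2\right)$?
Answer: $- \frac{2}{77} \approx -0.025974$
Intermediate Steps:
$g{\left(K,z \right)} = \left(-1 + K\right) \left(4 + z\right)$
$\frac{J{\left(g{\left(-5,1 \right)} \right)}}{40 + 37} \left(-2\right) = 1 \frac{1}{40 + 37} \left(-2\right) = 1 \cdot \frac{1}{77} \left(-2\right) = \frac{1}{77} \left(-2\right) = - \frac{2}{77}$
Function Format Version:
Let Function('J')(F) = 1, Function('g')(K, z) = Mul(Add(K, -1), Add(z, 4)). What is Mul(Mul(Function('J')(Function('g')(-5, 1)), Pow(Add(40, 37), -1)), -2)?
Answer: Rational(-2, 77) ≈ -0.025974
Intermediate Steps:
Function('g')(K, z) = Mul(Add(-1, K), Add(4, z))
Mul(Mul(Function('J')(Function('g')(-5, 1)), Pow(Add(40, 37), -1)), -2) = Mul(Mul(1, Pow(Add(40, 37), -1)), -2) = Mul(Mul(1, Pow(77, -1)), -2) = Mul(Mul(1, Rational(1, 77)), -2) = Mul(Rational(1, 77), -2) = Rational(-2, 77)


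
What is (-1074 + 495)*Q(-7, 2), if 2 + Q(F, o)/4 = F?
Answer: 20844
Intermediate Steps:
Q(F, o) = -8 + 4*F
(-1074 + 495)*Q(-7, 2) = (-1074 + 495)*(-8 + 4*(-7)) = -579*(-8 - 28) = -579*(-36) = 20844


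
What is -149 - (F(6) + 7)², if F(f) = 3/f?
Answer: -821/4 ≈ -205.25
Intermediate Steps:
-149 - (F(6) + 7)² = -149 - (3/6 + 7)² = -149 - (3*(⅙) + 7)² = -149 - (½ + 7)² = -149 - (15/2)² = -149 - 1*225/4 = -149 - 225/4 = -821/4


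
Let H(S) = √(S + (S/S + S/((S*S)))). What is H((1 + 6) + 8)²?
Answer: 241/15 ≈ 16.067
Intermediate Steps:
H(S) = √(1 + S + 1/S) (H(S) = √(S + (1 + S/(S²))) = √(S + (1 + S/S²)) = √(S + (1 + 1/S)) = √(1 + S + 1/S))
H((1 + 6) + 8)² = (√(1 + ((1 + 6) + 8) + 1/((1 + 6) + 8)))² = (√(1 + (7 + 8) + 1/(7 + 8)))² = (√(1 + 15 + 1/15))² = (√(241/15))² = (√3615/15)² = 241/15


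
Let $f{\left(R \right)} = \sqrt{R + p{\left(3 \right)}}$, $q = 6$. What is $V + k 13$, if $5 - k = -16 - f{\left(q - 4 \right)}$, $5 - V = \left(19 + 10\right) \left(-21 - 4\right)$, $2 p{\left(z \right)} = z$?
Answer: $1003 + \frac{13 \sqrt{14}}{2} \approx 1027.3$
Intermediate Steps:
$p{\left(z \right)} = \frac{z}{2}$
$V = 730$ ($V = 5 - \left(19 + 10\right) \left(-21 - 4\right) = 5 - 29 \left(-25\right) = 5 - -725 = 5 + 725 = 730$)
$f{\left(R \right)} = \sqrt{\frac{3}{2} + R}$ ($f{\left(R \right)} = \sqrt{R + \frac{1}{2} \cdot 3} = \sqrt{R + \frac{3}{2}} = \sqrt{\frac{3}{2} + R}$)
$k = 21 + \frac{\sqrt{14}}{2}$ ($k = 5 - \left(-16 - \frac{\sqrt{6 + 4 \left(6 - 4\right)}}{2}\right) = 5 - \left(-16 - \frac{\sqrt{6 + 4 \cdot 2}}{2}\right) = 5 - \left(-16 - \frac{\sqrt{6 + 8}}{2}\right) = 5 - \left(-16 - \frac{\sqrt{14}}{2}\right) = 5 + \left(16 + \frac{\sqrt{14}}{2}\right) = 21 + \frac{\sqrt{14}}{2} \approx 22.871$)
$V + k 13 = 730 + \left(21 + \frac{\sqrt{14}}{2}\right) 13 = 730 + \left(273 + \frac{13 \sqrt{14}}{2}\right) = 1003 + \frac{13 \sqrt{14}}{2}$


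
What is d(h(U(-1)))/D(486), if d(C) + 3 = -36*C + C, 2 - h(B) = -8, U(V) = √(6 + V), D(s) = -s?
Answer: 353/486 ≈ 0.72634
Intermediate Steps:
h(B) = 10 (h(B) = 2 - 1*(-8) = 2 + 8 = 10)
d(C) = -3 - 35*C (d(C) = -3 + (-36*C + C) = -3 - 35*C)
d(h(U(-1)))/D(486) = (-3 - 35*10)/((-1*486)) = (-3 - 350)/(-486) = -353*(-1/486) = 353/486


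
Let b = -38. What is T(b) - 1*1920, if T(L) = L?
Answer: -1958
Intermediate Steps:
T(b) - 1*1920 = -38 - 1*1920 = -38 - 1920 = -1958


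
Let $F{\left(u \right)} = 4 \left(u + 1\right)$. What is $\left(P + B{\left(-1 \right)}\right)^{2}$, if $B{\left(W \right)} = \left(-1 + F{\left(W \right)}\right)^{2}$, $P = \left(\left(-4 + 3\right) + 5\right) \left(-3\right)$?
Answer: $121$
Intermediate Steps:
$F{\left(u \right)} = 4 + 4 u$ ($F{\left(u \right)} = 4 \left(1 + u\right) = 4 + 4 u$)
$P = -12$ ($P = \left(-1 + 5\right) \left(-3\right) = 4 \left(-3\right) = -12$)
$B{\left(W \right)} = \left(3 + 4 W\right)^{2}$ ($B{\left(W \right)} = \left(-1 + \left(4 + 4 W\right)\right)^{2} = \left(3 + 4 W\right)^{2}$)
$\left(P + B{\left(-1 \right)}\right)^{2} = \left(-12 + \left(3 + 4 \left(-1\right)\right)^{2}\right)^{2} = \left(-12 + \left(3 - 4\right)^{2}\right)^{2} = \left(-12 + \left(-1\right)^{2}\right)^{2} = \left(-12 + 1\right)^{2} = \left(-11\right)^{2} = 121$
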